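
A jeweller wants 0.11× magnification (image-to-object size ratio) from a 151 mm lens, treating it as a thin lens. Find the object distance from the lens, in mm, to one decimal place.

With m = dᵢ/dₒ and 1/f = 1/dₒ + 1/dᵢ, substituting dᵢ = m·dₒ gives 1/f = (1 + 1/m)/dₒ, hence dₒ = f·(1 + 1/m).
dₒ = 151 × (1 + 1/0.11) = 151 × 10.09091 ≈ 1523.727 mm.

1523.7 mm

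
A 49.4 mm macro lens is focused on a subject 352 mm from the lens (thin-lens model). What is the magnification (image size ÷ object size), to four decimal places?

0.1633×

Thin lens: 1/f = 1/dₒ + 1/dᵢ → 1/dᵢ = 1/49.4 − 1/352 = 0.0174020 mm⁻¹, so dᵢ ≈ 57.4646 mm.
Magnification m = dᵢ/dₒ = 57.4646/352 ≈ 0.16325.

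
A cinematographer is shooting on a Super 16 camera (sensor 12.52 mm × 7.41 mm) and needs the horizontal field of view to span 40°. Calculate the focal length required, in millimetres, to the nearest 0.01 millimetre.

From α = 2·arctan(w/2f) we get f = w / (2·tan(α/2)).
With w = 12.52 mm and α/2 = 20°, tan(α/2) ≈ 0.36397, so f ≈ 12.52 / 0.72794 ≈ 17.1992 mm.

17.20 mm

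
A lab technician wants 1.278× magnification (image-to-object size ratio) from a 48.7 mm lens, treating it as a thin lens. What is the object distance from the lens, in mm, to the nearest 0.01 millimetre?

86.81 mm

With m = dᵢ/dₒ and 1/f = 1/dₒ + 1/dᵢ, substituting dᵢ = m·dₒ gives 1/f = (1 + 1/m)/dₒ, hence dₒ = f·(1 + 1/m).
dₒ = 48.7 × (1 + 1/1.278) = 48.7 × 1.78247 ≈ 86.806 mm.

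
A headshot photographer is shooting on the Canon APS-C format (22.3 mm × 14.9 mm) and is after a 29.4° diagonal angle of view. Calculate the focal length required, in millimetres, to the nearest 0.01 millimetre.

51.12 mm

Sensor diagonal = √(22.3² + 14.9²) = √719.3000 ≈ 26.8198 mm.
From α = 2·arctan(d/2f) we get f = d / (2·tan(α/2)).
With d = 26.8198 mm and α/2 = 14.7°, tan(α/2) ≈ 0.26235, so f ≈ 26.8198 / 0.52469 ≈ 51.1154 mm.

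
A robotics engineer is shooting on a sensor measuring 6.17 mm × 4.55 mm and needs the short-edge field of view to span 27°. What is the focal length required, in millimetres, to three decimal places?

9.476 mm

From α = 2·arctan(h/2f) we get f = h / (2·tan(α/2)).
With h = 4.55 mm and α/2 = 13.5°, tan(α/2) ≈ 0.24008, so f ≈ 4.55 / 0.48016 ≈ 9.4761 mm.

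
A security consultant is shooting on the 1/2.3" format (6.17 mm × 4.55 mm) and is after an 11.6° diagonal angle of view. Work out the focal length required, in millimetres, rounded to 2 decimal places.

37.74 mm

Sensor diagonal = √(6.17² + 4.55²) = √58.7714 ≈ 7.6663 mm.
From α = 2·arctan(d/2f) we get f = d / (2·tan(α/2)).
With d = 7.6663 mm and α/2 = 5.8°, tan(α/2) ≈ 0.10158, so f ≈ 7.6663 / 0.20315 ≈ 37.7364 mm.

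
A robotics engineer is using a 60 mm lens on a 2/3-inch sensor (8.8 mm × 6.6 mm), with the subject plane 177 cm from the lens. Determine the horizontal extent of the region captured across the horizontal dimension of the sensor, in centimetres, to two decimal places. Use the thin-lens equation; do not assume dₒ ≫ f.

dₒ: 177 cm = 1770 mm.
Similar triangles through the lens centre give W/dₒ = w/dᵢ; with 1/f = 1/dₒ + 1/dᵢ this gives W = w·(dₒ − f)/f.
W = 8.8 mm × (1770 − 60) / 60 = 8.8 × 28.5000 ≈ 250.800 mm = 25.08 cm.

25.08 cm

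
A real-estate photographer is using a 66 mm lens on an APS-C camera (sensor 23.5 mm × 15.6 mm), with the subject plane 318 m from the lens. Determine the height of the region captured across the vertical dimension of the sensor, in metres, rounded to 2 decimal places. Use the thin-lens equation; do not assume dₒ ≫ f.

75.15 m

dₒ: 318 m = 318000 mm.
Similar triangles through the lens centre give W/dₒ = h/dᵢ; with 1/f = 1/dₒ + 1/dᵢ this gives W = h·(dₒ − f)/f.
W = 15.6 mm × (318000 − 66) / 66 = 15.6 × 4817.1818 ≈ 75148.036 mm = 75.148 m.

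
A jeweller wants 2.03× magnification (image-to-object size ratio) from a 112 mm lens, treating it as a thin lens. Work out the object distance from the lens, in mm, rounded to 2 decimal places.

With m = dᵢ/dₒ and 1/f = 1/dₒ + 1/dᵢ, substituting dᵢ = m·dₒ gives 1/f = (1 + 1/m)/dₒ, hence dₒ = f·(1 + 1/m).
dₒ = 112 × (1 + 1/2.03) = 112 × 1.49261 ≈ 167.172 mm.

167.17 mm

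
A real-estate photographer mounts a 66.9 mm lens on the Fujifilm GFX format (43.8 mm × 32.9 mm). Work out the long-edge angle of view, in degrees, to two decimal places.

Angle of view α = 2·arctan(w/2f) with w = 43.8 mm and f = 66.9 mm.
w/2f = 0.32735; arctan(0.32735) ≈ 18.1261°, so α ≈ 36.2522°.

36.25°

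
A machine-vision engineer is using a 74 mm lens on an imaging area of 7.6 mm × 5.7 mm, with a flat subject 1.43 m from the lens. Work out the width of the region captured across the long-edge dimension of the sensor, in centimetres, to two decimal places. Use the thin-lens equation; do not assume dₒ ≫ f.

dₒ: 1.43 m = 1430 mm.
Similar triangles through the lens centre give W/dₒ = w/dᵢ; with 1/f = 1/dₒ + 1/dᵢ this gives W = w·(dₒ − f)/f.
W = 7.6 mm × (1430 − 74) / 74 = 7.6 × 18.3243 ≈ 139.265 mm = 13.9265 cm.

13.93 cm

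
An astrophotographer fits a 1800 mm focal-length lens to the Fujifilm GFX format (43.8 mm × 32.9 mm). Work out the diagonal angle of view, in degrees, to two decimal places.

1.74°

Sensor diagonal = √(43.8² + 32.9²) = √3000.8500 ≈ 54.7800 mm.
Angle of view α = 2·arctan(d/2f) with d = 54.7800 mm and f = 1800 mm.
d/2f = 0.01522; arctan(0.01522) ≈ 0.8718°, so α ≈ 1.7436°.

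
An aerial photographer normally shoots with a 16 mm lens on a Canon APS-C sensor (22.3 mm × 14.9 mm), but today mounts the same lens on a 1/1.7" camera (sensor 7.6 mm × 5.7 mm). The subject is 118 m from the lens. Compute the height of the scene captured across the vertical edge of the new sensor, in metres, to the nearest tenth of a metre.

42.0 m

The focal length stays 16 mm; the relevant sensor dimension is now h = 5.7 mm. Object distance dₒ = 118 m = 118000 mm.
Thin-lens field height W = h·(dₒ − f)/f = 5.7 × (118000 − 16)/16 ≈ 42031.800 mm = 42.0318 m.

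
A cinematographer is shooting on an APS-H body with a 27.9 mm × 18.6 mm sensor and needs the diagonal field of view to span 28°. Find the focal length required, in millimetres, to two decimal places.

Sensor diagonal = √(27.9² + 18.6²) = √1124.3700 ≈ 33.5316 mm.
From α = 2·arctan(d/2f) we get f = d / (2·tan(α/2)).
With d = 33.5316 mm and α/2 = 14°, tan(α/2) ≈ 0.24933, so f ≈ 33.5316 / 0.49866 ≈ 67.2440 mm.

67.24 mm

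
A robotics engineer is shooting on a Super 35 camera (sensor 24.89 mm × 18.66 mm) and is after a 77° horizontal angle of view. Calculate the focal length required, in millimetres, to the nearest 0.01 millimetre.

15.65 mm

From α = 2·arctan(w/2f) we get f = w / (2·tan(α/2)).
With w = 24.89 mm and α/2 = 38.5°, tan(α/2) ≈ 0.79544, so f ≈ 24.89 / 1.59087 ≈ 15.6455 mm.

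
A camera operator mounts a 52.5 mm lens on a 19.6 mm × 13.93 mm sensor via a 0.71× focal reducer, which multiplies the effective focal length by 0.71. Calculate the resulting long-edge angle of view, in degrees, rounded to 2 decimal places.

Effective focal length f = 52.5 × 0.71 = 37.275 mm.
α = 2·arctan(19.6 / (2 × 37.275)) = 2·arctan(0.26291) ≈ 29.4606°.

29.46°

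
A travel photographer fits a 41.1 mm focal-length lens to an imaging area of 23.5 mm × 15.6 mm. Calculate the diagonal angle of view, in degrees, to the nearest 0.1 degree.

Sensor diagonal = √(23.5² + 15.6²) = √795.6100 ≈ 28.2066 mm.
Angle of view α = 2·arctan(d/2f) with d = 28.2066 mm and f = 41.1 mm.
d/2f = 0.34315; arctan(0.34315) ≈ 18.9394°, so α ≈ 37.8789°.

37.9°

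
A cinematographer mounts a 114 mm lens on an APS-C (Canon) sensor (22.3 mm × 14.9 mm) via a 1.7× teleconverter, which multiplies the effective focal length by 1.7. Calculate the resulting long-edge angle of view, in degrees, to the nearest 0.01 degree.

Effective focal length f = 114 × 1.7 = 193.8 mm.
α = 2·arctan(22.3 / (2 × 193.8)) = 2·arctan(0.05753) ≈ 6.5856°.

6.59°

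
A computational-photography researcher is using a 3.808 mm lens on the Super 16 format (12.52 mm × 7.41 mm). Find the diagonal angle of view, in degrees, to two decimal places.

124.74°

Sensor diagonal = √(12.52² + 7.41²) = √211.6585 ≈ 14.5485 mm.
Angle of view α = 2·arctan(d/2f) with d = 14.5485 mm and f = 3.808 mm.
d/2f = 1.91025; arctan(1.91025) ≈ 62.3684°, so α ≈ 124.7367°.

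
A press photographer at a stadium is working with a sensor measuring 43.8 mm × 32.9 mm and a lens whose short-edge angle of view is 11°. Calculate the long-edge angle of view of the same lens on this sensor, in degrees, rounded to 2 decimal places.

From the short-edge AOV: f = 32.9 / (2·tan(5.5°)) = 32.9 / 0.19258 ≈ 170.8398 mm.
Long-edge AOV = 2·arctan(43.8 / (2 × 170.8398)) = 2·arctan(0.12819) ≈ 14.6098°.

14.61°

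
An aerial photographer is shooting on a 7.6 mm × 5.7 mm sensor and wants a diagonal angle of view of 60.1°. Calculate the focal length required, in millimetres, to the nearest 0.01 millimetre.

8.21 mm

Sensor diagonal = √(7.6² + 5.7²) = √90.2500 ≈ 9.5000 mm.
From α = 2·arctan(d/2f) we get f = d / (2·tan(α/2)).
With d = 9.5000 mm and α/2 = 30.05°, tan(α/2) ≈ 0.57851, so f ≈ 9.5000 / 1.15703 ≈ 8.2107 mm.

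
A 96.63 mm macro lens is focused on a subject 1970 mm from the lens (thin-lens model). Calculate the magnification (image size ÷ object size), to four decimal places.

0.0516×

Thin lens: 1/f = 1/dₒ + 1/dᵢ → 1/dᵢ = 1/96.63 − 1/1970 = 0.0098411 mm⁻¹, so dᵢ ≈ 101.6143 mm.
Magnification m = dᵢ/dₒ = 101.6143/1970 ≈ 0.05158.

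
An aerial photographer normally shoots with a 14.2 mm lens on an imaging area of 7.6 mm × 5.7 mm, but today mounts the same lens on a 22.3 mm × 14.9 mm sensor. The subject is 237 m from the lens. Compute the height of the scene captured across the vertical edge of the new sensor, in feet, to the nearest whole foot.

816 ft

The focal length stays 14.2 mm; the relevant sensor dimension is now h = 14.9 mm. Object distance dₒ = 237 m = 237000 mm.
Thin-lens field height W = h·(dₒ − f)/f = 14.9 × (237000 − 14.2)/14.2 ≈ 248668.199 mm = 248668.199/304.8 ft = 815.841 ft.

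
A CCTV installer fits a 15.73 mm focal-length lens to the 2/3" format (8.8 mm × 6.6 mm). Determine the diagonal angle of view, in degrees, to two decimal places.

38.54°

Sensor diagonal = √(8.8² + 6.6²) = √121.0000 ≈ 11.0000 mm.
Angle of view α = 2·arctan(d/2f) with d = 11.0000 mm and f = 15.73 mm.
d/2f = 0.34965; arctan(0.34965) ≈ 19.2722°, so α ≈ 38.5444°.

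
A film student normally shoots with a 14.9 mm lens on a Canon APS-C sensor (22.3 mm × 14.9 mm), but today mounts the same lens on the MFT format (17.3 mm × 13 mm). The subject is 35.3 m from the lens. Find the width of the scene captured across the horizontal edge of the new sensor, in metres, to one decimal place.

41.0 m

The focal length stays 14.9 mm; the relevant sensor dimension is now w = 17.3 mm. Object distance dₒ = 35.3 m = 35300 mm.
Thin-lens field width W = w·(dₒ − f)/f = 17.3 × (35300 − 14.9)/14.9 ≈ 40968.606 mm = 40.9686 m.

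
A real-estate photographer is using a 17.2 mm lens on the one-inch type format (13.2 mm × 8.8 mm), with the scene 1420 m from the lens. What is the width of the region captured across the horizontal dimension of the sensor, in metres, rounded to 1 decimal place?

dₒ: 1420 m = 1.42e+06 mm.
Similar triangles through the lens centre give W/dₒ = w/dᵢ; with 1/f = 1/dₒ + 1/dᵢ this gives W = w·(dₒ − f)/f.
W = 13.2 mm × (1.42e+06 − 17.2) / 17.2 = 13.2 × 82557.1395 ≈ 1089754.242 mm = 1089.75 m.

1089.8 m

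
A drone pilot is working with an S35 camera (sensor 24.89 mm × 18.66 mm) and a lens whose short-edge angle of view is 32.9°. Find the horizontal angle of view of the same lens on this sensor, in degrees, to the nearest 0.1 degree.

43.0°

From the short-edge AOV: f = 18.66 / (2·tan(16.45°)) = 18.66 / 0.59053 ≈ 31.5988 mm.
Horizontal AOV = 2·arctan(24.89 / (2 × 31.5988)) = 2·arctan(0.39384) ≈ 42.9934°.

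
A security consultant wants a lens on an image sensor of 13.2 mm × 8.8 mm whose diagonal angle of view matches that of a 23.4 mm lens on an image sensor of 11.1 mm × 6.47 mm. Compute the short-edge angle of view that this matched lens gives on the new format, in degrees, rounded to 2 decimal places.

17.32°

Sensor diagonal = √(11.1² + 6.47²) = √165.0709 ≈ 12.8480 mm.
Sensor diagonal = √(13.2² + 8.8²) = √251.6800 ≈ 15.8644 mm.
Equal diagonal AOV ⇒ f₂ = f₁ · 15.8644/12.8480 = 23.4 × 1.23478 ≈ 28.8938 mm.
Short-edge AOV on the new format = 2·arctan(8.8 / (2 × 28.8938)) = 2·arctan(0.15228) ≈ 17.3172°.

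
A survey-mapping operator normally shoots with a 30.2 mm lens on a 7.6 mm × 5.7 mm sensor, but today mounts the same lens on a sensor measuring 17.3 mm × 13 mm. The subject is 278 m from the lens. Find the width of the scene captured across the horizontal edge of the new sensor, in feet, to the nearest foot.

The focal length stays 30.2 mm; the relevant sensor dimension is now w = 17.3 mm. Object distance dₒ = 278 m = 278000 mm.
Thin-lens field width W = w·(dₒ − f)/f = 17.3 × (278000 − 30.2)/30.2 ≈ 159234.356 mm = 159234.356/304.8 ft = 522.422 ft.

522 ft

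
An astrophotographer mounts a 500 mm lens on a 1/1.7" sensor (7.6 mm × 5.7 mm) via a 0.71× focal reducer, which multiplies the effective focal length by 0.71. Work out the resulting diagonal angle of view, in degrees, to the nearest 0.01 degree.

Effective focal length f = 500 × 0.71 = 355 mm.
Sensor diagonal = √(7.6² + 5.7²) = √90.2500 ≈ 9.5000 mm.
α = 2·arctan(9.500 / (2 × 355)) = 2·arctan(0.01338) ≈ 1.5332°.

1.53°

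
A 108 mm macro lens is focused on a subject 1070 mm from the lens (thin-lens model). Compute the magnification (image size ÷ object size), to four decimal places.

0.1123×

Thin lens: 1/f = 1/dₒ + 1/dᵢ → 1/dᵢ = 1/108 − 1/1070 = 0.0083247 mm⁻¹, so dᵢ ≈ 120.1247 mm.
Magnification m = dᵢ/dₒ = 120.1247/1070 ≈ 0.11227.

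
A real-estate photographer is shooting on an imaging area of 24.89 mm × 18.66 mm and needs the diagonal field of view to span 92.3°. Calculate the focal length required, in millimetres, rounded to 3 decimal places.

Sensor diagonal = √(24.89² + 18.66²) = √967.7077 ≈ 31.1080 mm.
From α = 2·arctan(d/2f) we get f = d / (2·tan(α/2)).
With d = 31.1080 mm and α/2 = 46.15°, tan(α/2) ≈ 1.04097, so f ≈ 31.1080 / 2.08194 ≈ 14.9418 mm.

14.942 mm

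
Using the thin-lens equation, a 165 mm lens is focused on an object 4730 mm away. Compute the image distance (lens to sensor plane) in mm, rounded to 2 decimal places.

1/dᵢ = 1/f − 1/dₒ = 1/165 − 1/4730 = 0.0058492 mm⁻¹.
dᵢ = 1/0.0058492 ≈ 170.9639 mm.

170.96 mm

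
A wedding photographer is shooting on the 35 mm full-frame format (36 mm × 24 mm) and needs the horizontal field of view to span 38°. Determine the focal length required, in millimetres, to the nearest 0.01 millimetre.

From α = 2·arctan(w/2f) we get f = w / (2·tan(α/2)).
With w = 36 mm and α/2 = 19°, tan(α/2) ≈ 0.34433, so f ≈ 36 / 0.68866 ≈ 52.2758 mm.

52.28 mm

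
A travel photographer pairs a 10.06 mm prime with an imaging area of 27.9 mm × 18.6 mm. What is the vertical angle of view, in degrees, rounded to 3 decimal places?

85.504°

Angle of view α = 2·arctan(h/2f) with h = 18.6 mm and f = 10.06 mm.
h/2f = 0.92445; arctan(0.92445) ≈ 42.7519°, so α ≈ 85.5039°.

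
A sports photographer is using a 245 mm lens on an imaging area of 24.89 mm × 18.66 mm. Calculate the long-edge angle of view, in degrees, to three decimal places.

5.816°

Angle of view α = 2·arctan(w/2f) with w = 24.89 mm and f = 245 mm.
w/2f = 0.05080; arctan(0.05080) ≈ 2.9079°, so α ≈ 5.8158°.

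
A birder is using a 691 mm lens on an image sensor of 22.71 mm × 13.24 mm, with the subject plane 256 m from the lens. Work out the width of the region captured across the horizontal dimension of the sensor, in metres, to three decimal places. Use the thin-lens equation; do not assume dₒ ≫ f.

8.391 m

dₒ: 256 m = 256000 mm.
Similar triangles through the lens centre give W/dₒ = w/dᵢ; with 1/f = 1/dₒ + 1/dᵢ this gives W = w·(dₒ − f)/f.
W = 22.71 mm × (256000 − 691) / 691 = 22.71 × 369.4776 ≈ 8390.836 mm = 8.39084 m.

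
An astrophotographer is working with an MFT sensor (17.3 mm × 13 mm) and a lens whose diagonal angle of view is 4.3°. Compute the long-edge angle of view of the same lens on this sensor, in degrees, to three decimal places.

Sensor diagonal = √(17.3² + 13²) = √468.2900 ≈ 21.6400 mm.
From the diagonal AOV: f = 21.6400 / (2·tan(2.15°)) = 21.6400 / 0.07508 ≈ 288.2091 mm.
Long-edge AOV = 2·arctan(17.3 / (2 × 288.2091)) = 2·arctan(0.03001) ≈ 3.4382°.

3.438°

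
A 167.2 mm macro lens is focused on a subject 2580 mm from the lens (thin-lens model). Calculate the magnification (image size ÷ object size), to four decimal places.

Thin lens: 1/f = 1/dₒ + 1/dᵢ → 1/dᵢ = 1/167.2 − 1/2580 = 0.0055933 mm⁻¹, so dᵢ ≈ 178.7865 mm.
Magnification m = dᵢ/dₒ = 178.7865/2580 ≈ 0.06930.

0.0693×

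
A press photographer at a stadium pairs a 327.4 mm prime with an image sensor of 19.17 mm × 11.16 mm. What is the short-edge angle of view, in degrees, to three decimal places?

Angle of view α = 2·arctan(h/2f) with h = 11.16 mm and f = 327.4 mm.
h/2f = 0.01704; arctan(0.01704) ≈ 0.9764°, so α ≈ 1.9528°.

1.953°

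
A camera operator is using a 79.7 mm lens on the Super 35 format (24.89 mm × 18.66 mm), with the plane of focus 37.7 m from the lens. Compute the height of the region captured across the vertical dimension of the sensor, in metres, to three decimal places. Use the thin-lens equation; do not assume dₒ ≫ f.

dₒ: 37.7 m = 37700 mm.
Similar triangles through the lens centre give W/dₒ = h/dᵢ; with 1/f = 1/dₒ + 1/dᵢ this gives W = h·(dₒ − f)/f.
W = 18.66 mm × (37700 − 79.7) / 79.7 = 18.66 × 472.0238 ≈ 8807.965 mm = 8.80796 m.

8.808 m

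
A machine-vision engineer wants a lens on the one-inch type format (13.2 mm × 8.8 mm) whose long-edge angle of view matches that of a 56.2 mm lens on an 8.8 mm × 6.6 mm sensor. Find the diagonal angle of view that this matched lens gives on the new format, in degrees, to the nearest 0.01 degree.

Equal long-edge AOV ⇒ f₂ = f₁ · 13.2/8.8 = 56.2 × 1.50000 ≈ 84.3000 mm.
Sensor diagonal = √(13.2² + 8.8²) = √251.6800 ≈ 15.8644 mm.
Diagonal AOV on the new format = 2·arctan(15.8644 / (2 × 84.3000)) = 2·arctan(0.09410) ≈ 10.7508°.

10.75°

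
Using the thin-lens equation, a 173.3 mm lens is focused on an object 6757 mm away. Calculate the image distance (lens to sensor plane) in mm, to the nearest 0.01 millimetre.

177.86 mm

1/dᵢ = 1/f − 1/dₒ = 1/173.3 − 1/6757 = 0.0056223 mm⁻¹.
dᵢ = 1/0.0056223 ≈ 177.8617 mm.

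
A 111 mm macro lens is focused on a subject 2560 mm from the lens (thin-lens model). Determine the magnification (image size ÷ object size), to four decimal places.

0.0453×

Thin lens: 1/f = 1/dₒ + 1/dᵢ → 1/dᵢ = 1/111 − 1/2560 = 0.0086184 mm⁻¹, so dᵢ ≈ 116.0310 mm.
Magnification m = dᵢ/dₒ = 116.0310/2560 ≈ 0.04532.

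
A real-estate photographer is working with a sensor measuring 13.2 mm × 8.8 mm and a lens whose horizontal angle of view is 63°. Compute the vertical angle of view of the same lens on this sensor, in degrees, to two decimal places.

44.44°

From the horizontal AOV: f = 13.2 / (2·tan(31.5°)) = 13.2 / 1.22560 ≈ 10.7702 mm.
Vertical AOV = 2·arctan(8.8 / (2 × 10.7702)) = 2·arctan(0.40853) ≈ 44.4434°.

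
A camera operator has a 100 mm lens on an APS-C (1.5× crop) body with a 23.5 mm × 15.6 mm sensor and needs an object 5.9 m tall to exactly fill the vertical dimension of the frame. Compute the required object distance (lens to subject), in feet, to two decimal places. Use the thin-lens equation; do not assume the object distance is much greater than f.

124.41 ft

W: 5.9 m = 5900 mm.
Magnification m = h/W = dᵢ/dₒ; combined with 1/f = 1/dₒ + 1/dᵢ this gives dₒ = f·(1 + W/h).
dₒ = 100 mm × (1 + 5900/15.6) = 100 × 379.2051 ≈ 37920.513 mm = 37920.513/304.8 ft = 124.411 ft.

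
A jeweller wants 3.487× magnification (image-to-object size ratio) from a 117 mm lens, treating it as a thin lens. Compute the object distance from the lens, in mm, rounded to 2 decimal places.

With m = dᵢ/dₒ and 1/f = 1/dₒ + 1/dᵢ, substituting dᵢ = m·dₒ gives 1/f = (1 + 1/m)/dₒ, hence dₒ = f·(1 + 1/m).
dₒ = 117 × (1 + 1/3.487) = 117 × 1.28678 ≈ 150.553 mm.

150.55 mm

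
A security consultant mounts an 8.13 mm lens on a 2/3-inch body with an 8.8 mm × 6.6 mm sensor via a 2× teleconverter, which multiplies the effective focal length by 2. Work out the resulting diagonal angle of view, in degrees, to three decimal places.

37.377°

Effective focal length f = 8.13 × 2 = 16.26 mm.
Sensor diagonal = √(8.8² + 6.6²) = √121.0000 ≈ 11.0000 mm.
α = 2·arctan(11.000 / (2 × 16.26)) = 2·arctan(0.33825) ≈ 37.3766°.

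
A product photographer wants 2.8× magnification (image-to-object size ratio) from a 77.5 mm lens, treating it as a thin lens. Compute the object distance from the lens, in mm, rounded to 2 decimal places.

105.18 mm

With m = dᵢ/dₒ and 1/f = 1/dₒ + 1/dᵢ, substituting dᵢ = m·dₒ gives 1/f = (1 + 1/m)/dₒ, hence dₒ = f·(1 + 1/m).
dₒ = 77.5 × (1 + 1/2.8) = 77.5 × 1.35714 ≈ 105.179 mm.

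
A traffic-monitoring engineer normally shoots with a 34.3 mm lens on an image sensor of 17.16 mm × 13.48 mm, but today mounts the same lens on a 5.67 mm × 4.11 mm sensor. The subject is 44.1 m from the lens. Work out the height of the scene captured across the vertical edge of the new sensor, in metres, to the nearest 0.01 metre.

5.28 m

The focal length stays 34.3 mm; the relevant sensor dimension is now h = 4.11 mm. Object distance dₒ = 44.1 m = 44100 mm.
Thin-lens field height W = h·(dₒ − f)/f = 4.11 × (44100 − 34.3)/34.3 ≈ 5280.176 mm = 5.28018 m.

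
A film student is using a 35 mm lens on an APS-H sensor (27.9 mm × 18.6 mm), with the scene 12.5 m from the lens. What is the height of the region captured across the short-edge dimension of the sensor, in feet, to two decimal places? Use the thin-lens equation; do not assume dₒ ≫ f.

dₒ: 12.5 m = 12500 mm.
Similar triangles through the lens centre give W/dₒ = h/dᵢ; with 1/f = 1/dₒ + 1/dᵢ this gives W = h·(dₒ − f)/f.
W = 18.6 mm × (12500 − 35) / 35 = 18.6 × 356.1429 ≈ 6624.257 mm = 6624.257/304.8 ft = 21.7331 ft.

21.73 ft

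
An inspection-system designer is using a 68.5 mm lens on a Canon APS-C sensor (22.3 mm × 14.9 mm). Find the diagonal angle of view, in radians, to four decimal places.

0.3866 rad

Sensor diagonal = √(22.3² + 14.9²) = √719.3000 ≈ 26.8198 mm.
Angle of view α = 2·arctan(d/2f) with d = 26.8198 mm and f = 68.5 mm.
d/2f = 0.19576; arctan(0.19576) ≈ 0.1933 rad, so α ≈ 0.3866 rad.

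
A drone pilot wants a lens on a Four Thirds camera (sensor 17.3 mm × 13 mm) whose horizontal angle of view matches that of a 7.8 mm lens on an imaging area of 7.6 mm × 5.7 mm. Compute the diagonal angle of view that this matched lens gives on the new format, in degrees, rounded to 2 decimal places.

62.72°

Equal horizontal AOV ⇒ f₂ = f₁ · 17.3/7.6 = 7.8 × 2.27632 ≈ 17.7553 mm.
Sensor diagonal = √(17.3² + 13²) = √468.2900 ≈ 21.6400 mm.
Diagonal AOV on the new format = 2·arctan(21.6400 / (2 × 17.7553)) = 2·arctan(0.60940) ≈ 62.7160°.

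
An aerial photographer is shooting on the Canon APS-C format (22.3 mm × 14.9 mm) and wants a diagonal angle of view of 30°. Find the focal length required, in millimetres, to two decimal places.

Sensor diagonal = √(22.3² + 14.9²) = √719.3000 ≈ 26.8198 mm.
From α = 2·arctan(d/2f) we get f = d / (2·tan(α/2)).
With d = 26.8198 mm and α/2 = 15°, tan(α/2) ≈ 0.26795, so f ≈ 26.8198 / 0.53590 ≈ 50.0464 mm.

50.05 mm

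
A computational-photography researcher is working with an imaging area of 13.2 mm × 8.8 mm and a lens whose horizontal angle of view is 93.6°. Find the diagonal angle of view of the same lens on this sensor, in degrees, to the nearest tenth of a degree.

From the horizontal AOV: f = 13.2 / (2·tan(46.8°)) = 13.2 / 2.12978 ≈ 6.1978 mm.
Sensor diagonal = √(13.2² + 8.8²) = √251.6800 ≈ 15.8644 mm.
Diagonal AOV = 2·arctan(15.8644 / (2 × 6.1978)) = 2·arctan(1.27984) ≈ 103.9956°.

104.0°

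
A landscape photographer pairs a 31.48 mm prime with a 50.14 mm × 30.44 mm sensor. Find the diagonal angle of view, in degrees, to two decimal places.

85.95°

Sensor diagonal = √(50.14² + 30.44²) = √3440.6132 ≈ 58.6567 mm.
Angle of view α = 2·arctan(d/2f) with d = 58.6567 mm and f = 31.48 mm.
d/2f = 0.93165; arctan(0.93165) ≈ 42.9735°, so α ≈ 85.9470°.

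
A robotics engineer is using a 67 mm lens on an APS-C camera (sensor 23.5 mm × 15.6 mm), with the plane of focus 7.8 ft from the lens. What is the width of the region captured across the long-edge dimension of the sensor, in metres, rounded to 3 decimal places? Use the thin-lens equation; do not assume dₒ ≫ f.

dₒ: 7.8 ft × 304.8 mm/ft = 2377.44 mm.
Similar triangles through the lens centre give W/dₒ = w/dᵢ; with 1/f = 1/dₒ + 1/dᵢ this gives W = w·(dₒ − f)/f.
W = 23.5 mm × (2377.44 − 67) / 67 = 23.5 × 34.4842 ≈ 810.378 mm = 0.810378 m.

0.810 m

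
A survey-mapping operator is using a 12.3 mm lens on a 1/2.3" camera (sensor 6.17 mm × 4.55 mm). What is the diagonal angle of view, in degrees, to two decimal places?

34.62°

Sensor diagonal = √(6.17² + 4.55²) = √58.7714 ≈ 7.6663 mm.
Angle of view α = 2·arctan(d/2f) with d = 7.6663 mm and f = 12.3 mm.
d/2f = 0.31164; arctan(0.31164) ≈ 17.3089°, so α ≈ 34.6179°.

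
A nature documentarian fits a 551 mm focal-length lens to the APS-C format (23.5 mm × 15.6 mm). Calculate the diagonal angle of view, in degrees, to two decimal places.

2.93°

Sensor diagonal = √(23.5² + 15.6²) = √795.6100 ≈ 28.2066 mm.
Angle of view α = 2·arctan(d/2f) with d = 28.2066 mm and f = 551 mm.
d/2f = 0.02560; arctan(0.02560) ≈ 1.4662°, so α ≈ 2.9324°.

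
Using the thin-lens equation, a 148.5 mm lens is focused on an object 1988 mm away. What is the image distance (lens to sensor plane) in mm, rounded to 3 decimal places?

1/dᵢ = 1/f − 1/dₒ = 1/148.5 − 1/1988 = 0.0062310 mm⁻¹.
dᵢ = 1/0.0062310 ≈ 160.4882 mm.

160.488 mm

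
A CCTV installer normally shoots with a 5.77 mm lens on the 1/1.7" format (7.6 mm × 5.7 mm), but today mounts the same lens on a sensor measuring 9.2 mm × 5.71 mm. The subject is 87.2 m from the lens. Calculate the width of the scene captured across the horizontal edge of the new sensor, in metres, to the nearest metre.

139 m

The focal length stays 5.77 mm; the relevant sensor dimension is now w = 9.2 mm. Object distance dₒ = 87.2 m = 87200 mm.
Thin-lens field width W = w·(dₒ − f)/f = 9.2 × (87200 − 5.77)/5.77 ≈ 139027.195 mm = 139.027 m.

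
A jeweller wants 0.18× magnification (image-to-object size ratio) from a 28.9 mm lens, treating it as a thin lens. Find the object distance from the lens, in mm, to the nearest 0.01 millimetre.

With m = dᵢ/dₒ and 1/f = 1/dₒ + 1/dᵢ, substituting dᵢ = m·dₒ gives 1/f = (1 + 1/m)/dₒ, hence dₒ = f·(1 + 1/m).
dₒ = 28.9 × (1 + 1/0.18) = 28.9 × 6.55556 ≈ 189.456 mm.

189.46 mm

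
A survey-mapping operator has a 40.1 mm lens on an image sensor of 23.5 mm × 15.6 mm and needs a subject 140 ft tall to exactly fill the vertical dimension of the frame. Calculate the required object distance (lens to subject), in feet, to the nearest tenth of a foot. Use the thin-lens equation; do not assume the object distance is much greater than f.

W: 140 ft × 304.8 mm/ft = 42672.00 mm.
Magnification m = h/W = dᵢ/dₒ; combined with 1/f = 1/dₒ + 1/dᵢ this gives dₒ = f·(1 + W/h).
dₒ = 40.1 mm × (1 + 42672/15.6) = 40.1 × 2736.3845 ≈ 109729.020 mm = 109729.020/304.8 ft = 360.003 ft.

360.0 ft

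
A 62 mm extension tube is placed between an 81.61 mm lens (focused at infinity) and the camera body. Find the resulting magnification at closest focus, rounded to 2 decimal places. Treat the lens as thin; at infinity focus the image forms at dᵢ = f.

0.76×

The tube moves the image plane from f to f + e, so dᵢ = 81.61 + 62 = 143.61 mm. Focus is achieved when 1/f = 1/dₒ + 1/dᵢ, giving dₒ = 1/(1/f − 1/(f+e)).
Magnification m = dᵢ/dₒ = (f+e)·(1/f − 1/(f+e)) = e/f = 62/81.61 ≈ 0.7597.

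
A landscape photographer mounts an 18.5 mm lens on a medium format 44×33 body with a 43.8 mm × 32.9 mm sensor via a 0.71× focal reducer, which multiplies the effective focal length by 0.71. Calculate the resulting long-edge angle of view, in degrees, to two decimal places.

118.09°

Effective focal length f = 18.5 × 0.71 = 13.135 mm.
α = 2·arctan(43.8 / (2 × 13.135)) = 2·arctan(1.66730) ≈ 118.0917°.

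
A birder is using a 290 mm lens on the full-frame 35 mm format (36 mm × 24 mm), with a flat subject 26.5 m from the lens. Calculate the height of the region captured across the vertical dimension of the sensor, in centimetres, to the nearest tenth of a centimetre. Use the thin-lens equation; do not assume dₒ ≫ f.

dₒ: 26.5 m = 26500 mm.
Similar triangles through the lens centre give W/dₒ = h/dᵢ; with 1/f = 1/dₒ + 1/dᵢ this gives W = h·(dₒ − f)/f.
W = 24 mm × (26500 − 290) / 290 = 24 × 90.3793 ≈ 2169.103 mm = 216.91 cm.

216.9 cm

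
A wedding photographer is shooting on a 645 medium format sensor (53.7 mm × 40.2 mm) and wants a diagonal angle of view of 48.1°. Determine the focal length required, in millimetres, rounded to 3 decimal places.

Sensor diagonal = √(53.7² + 40.2²) = √4499.7300 ≈ 67.0800 mm.
From α = 2·arctan(d/2f) we get f = d / (2·tan(α/2)).
With d = 67.0800 mm and α/2 = 24.05°, tan(α/2) ≈ 0.44627, so f ≈ 67.0800 / 0.89255 ≈ 75.1555 mm.

75.156 mm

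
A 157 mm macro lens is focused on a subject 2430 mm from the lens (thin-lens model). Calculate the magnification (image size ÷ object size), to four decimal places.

Thin lens: 1/f = 1/dₒ + 1/dᵢ → 1/dᵢ = 1/157 − 1/2430 = 0.0059579 mm⁻¹, so dᵢ ≈ 167.8443 mm.
Magnification m = dᵢ/dₒ = 167.8443/2430 ≈ 0.06907.

0.0691×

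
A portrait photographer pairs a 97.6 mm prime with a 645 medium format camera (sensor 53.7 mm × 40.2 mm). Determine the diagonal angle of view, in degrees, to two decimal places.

Sensor diagonal = √(53.7² + 40.2²) = √4499.7300 ≈ 67.0800 mm.
Angle of view α = 2·arctan(d/2f) with d = 67.0800 mm and f = 97.6 mm.
d/2f = 0.34365; arctan(0.34365) ≈ 18.9652°, so α ≈ 37.9303°.

37.93°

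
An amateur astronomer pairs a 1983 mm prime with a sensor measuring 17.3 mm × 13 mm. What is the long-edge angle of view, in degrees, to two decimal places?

0.50°

Angle of view α = 2·arctan(w/2f) with w = 17.3 mm and f = 1983 mm.
w/2f = 0.00436; arctan(0.00436) ≈ 0.2499°, so α ≈ 0.4999°.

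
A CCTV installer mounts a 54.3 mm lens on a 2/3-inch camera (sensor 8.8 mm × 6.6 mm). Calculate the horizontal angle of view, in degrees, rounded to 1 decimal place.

9.3°

Angle of view α = 2·arctan(w/2f) with w = 8.8 mm and f = 54.3 mm.
w/2f = 0.08103; arctan(0.08103) ≈ 4.6326°, so α ≈ 9.2653°.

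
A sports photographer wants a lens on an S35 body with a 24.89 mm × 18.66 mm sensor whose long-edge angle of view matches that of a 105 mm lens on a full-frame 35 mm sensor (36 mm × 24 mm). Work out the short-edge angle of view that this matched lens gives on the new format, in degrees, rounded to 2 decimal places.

Equal long-edge AOV ⇒ f₂ = f₁ · 24.89/36 = 105 × 0.69139 ≈ 72.5958 mm.
Short-edge AOV on the new format = 2·arctan(18.66 / (2 × 72.5958)) = 2·arctan(0.12852) ≈ 14.6470°.

14.65°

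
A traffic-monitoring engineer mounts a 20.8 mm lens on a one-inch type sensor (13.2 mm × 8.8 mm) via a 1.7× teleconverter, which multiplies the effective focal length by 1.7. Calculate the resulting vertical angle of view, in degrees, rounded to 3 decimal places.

Effective focal length f = 20.8 × 1.7 = 35.36 mm.
α = 2·arctan(8.8 / (2 × 35.36)) = 2·arctan(0.12443) ≈ 14.1862°.

14.186°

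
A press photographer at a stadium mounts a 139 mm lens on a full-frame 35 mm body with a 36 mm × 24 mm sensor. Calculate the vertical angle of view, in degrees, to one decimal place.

9.9°

Angle of view α = 2·arctan(h/2f) with h = 24 mm and f = 139 mm.
h/2f = 0.08633; arctan(0.08633) ≈ 4.9342°, so α ≈ 9.8683°.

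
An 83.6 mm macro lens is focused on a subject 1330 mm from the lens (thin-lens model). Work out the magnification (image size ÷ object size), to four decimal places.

Thin lens: 1/f = 1/dₒ + 1/dᵢ → 1/dᵢ = 1/83.6 − 1/1330 = 0.0112098 mm⁻¹, so dᵢ ≈ 89.2073 mm.
Magnification m = dᵢ/dₒ = 89.2073/1330 ≈ 0.06707.

0.0671×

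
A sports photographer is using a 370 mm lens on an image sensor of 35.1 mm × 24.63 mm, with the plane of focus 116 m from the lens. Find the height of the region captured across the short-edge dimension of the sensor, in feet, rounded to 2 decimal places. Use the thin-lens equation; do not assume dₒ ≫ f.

25.25 ft

dₒ: 116 m = 116000 mm.
Similar triangles through the lens centre give W/dₒ = h/dᵢ; with 1/f = 1/dₒ + 1/dᵢ this gives W = h·(dₒ − f)/f.
W = 24.63 mm × (116000 − 370) / 370 = 24.63 × 312.5135 ≈ 7697.208 mm = 7697.208/304.8 ft = 25.2533 ft.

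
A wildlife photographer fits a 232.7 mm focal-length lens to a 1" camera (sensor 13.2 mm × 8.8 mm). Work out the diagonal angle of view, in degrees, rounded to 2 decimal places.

3.90°

Sensor diagonal = √(13.2² + 8.8²) = √251.6800 ≈ 15.8644 mm.
Angle of view α = 2·arctan(d/2f) with d = 15.8644 mm and f = 232.7 mm.
d/2f = 0.03409; arctan(0.03409) ≈ 1.9523°, so α ≈ 3.9047°.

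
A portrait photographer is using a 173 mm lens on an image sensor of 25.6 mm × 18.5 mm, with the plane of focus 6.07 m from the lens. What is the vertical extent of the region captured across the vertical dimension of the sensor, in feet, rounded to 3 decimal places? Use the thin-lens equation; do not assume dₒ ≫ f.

dₒ: 6.07 m = 6070 mm.
Similar triangles through the lens centre give W/dₒ = h/dᵢ; with 1/f = 1/dₒ + 1/dᵢ this gives W = h·(dₒ − f)/f.
W = 18.5 mm × (6070 − 173) / 173 = 18.5 × 34.0867 ≈ 630.604 mm = 630.604/304.8 ft = 2.06891 ft.

2.069 ft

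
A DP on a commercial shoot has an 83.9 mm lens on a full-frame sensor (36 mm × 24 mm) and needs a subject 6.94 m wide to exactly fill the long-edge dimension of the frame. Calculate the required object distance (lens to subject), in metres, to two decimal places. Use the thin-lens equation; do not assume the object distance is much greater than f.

16.26 m

W: 6.94 m = 6940 mm.
Magnification m = w/W = dᵢ/dₒ; combined with 1/f = 1/dₒ + 1/dᵢ this gives dₒ = f·(1 + W/w).
dₒ = 83.9 mm × (1 + 6940/36) = 83.9 × 193.7778 ≈ 16257.956 mm = 16.258 m.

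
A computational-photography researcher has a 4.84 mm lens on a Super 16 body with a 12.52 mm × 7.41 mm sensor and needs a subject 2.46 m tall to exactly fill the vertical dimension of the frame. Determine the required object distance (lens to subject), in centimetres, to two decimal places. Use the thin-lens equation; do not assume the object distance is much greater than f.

W: 2.46 m = 2460 mm.
Magnification m = h/W = dᵢ/dₒ; combined with 1/f = 1/dₒ + 1/dᵢ this gives dₒ = f·(1 + W/h).
dₒ = 4.84 mm × (1 + 2460/7.41) = 4.84 × 332.9838 ≈ 1611.642 mm = 161.164 cm.

161.16 cm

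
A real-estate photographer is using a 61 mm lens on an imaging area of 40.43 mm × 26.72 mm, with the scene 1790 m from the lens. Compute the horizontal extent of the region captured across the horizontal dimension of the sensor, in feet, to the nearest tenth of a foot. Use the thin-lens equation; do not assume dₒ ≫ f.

3892.2 ft

dₒ: 1790 m = 1.79e+06 mm.
Similar triangles through the lens centre give W/dₒ = w/dᵢ; with 1/f = 1/dₒ + 1/dᵢ this gives W = w·(dₒ − f)/f.
W = 40.43 mm × (1.79e+06 − 61) / 61 = 40.43 × 29343.2623 ≈ 1186348.095 mm = 1186348.095/304.8 ft = 3892.22 ft.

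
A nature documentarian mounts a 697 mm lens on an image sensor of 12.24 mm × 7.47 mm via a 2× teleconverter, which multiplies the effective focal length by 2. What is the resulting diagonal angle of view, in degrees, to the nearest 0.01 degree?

0.59°

Effective focal length f = 697 × 2 = 1394 mm.
Sensor diagonal = √(12.24² + 7.47²) = √205.6185 ≈ 14.3394 mm.
α = 2·arctan(14.339 / (2 × 1394)) = 2·arctan(0.00514) ≈ 0.5894°.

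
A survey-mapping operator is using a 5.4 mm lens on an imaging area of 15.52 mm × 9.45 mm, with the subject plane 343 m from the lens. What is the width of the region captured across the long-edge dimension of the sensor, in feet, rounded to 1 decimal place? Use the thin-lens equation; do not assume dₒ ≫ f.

dₒ: 343 m = 343000 mm.
Similar triangles through the lens centre give W/dₒ = w/dᵢ; with 1/f = 1/dₒ + 1/dᵢ this gives W = w·(dₒ − f)/f.
W = 15.52 mm × (343000 − 5.4) / 5.4 = 15.52 × 63517.5185 ≈ 985791.887 mm = 985791.887/304.8 ft = 3234.23 ft.

3234.2 ft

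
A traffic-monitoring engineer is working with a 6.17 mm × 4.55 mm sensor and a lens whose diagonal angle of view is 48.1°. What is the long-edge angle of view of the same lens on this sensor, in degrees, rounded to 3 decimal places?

Sensor diagonal = √(6.17² + 4.55²) = √58.7714 ≈ 7.6663 mm.
From the diagonal AOV: f = 7.6663 / (2·tan(24.05°)) = 7.6663 / 0.89255 ≈ 8.5892 mm.
Long-edge AOV = 2·arctan(6.17 / (2 × 8.5892)) = 2·arctan(0.35917) ≈ 39.5139°.

39.514°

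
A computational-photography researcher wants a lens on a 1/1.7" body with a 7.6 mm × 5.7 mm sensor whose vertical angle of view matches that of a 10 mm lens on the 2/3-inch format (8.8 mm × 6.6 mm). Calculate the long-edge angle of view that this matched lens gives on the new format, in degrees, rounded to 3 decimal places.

Equal vertical AOV ⇒ f₂ = f₁ · 5.7/6.6 = 10 × 0.86364 ≈ 8.6364 mm.
Long-edge AOV on the new format = 2·arctan(7.6 / (2 × 8.6364)) = 2·arctan(0.44000) ≈ 47.4990°.

47.499°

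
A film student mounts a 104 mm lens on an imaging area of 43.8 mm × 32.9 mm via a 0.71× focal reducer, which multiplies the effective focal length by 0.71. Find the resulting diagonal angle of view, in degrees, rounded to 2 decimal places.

40.70°

Effective focal length f = 104 × 0.71 = 73.84 mm.
Sensor diagonal = √(43.8² + 32.9²) = √3000.8500 ≈ 54.7800 mm.
α = 2·arctan(54.780 / (2 × 73.84)) = 2·arctan(0.37094) ≈ 40.7034°.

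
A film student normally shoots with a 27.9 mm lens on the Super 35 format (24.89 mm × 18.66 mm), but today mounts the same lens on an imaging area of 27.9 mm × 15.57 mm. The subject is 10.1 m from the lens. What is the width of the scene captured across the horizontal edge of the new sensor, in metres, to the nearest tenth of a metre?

The focal length stays 27.9 mm; the relevant sensor dimension is now w = 27.9 mm. Object distance dₒ = 10.1 m = 10100 mm.
Thin-lens field width W = w·(dₒ − f)/f = 27.9 × (10100 − 27.9)/27.9 ≈ 10072.100 mm = 10.0721 m.

10.1 m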